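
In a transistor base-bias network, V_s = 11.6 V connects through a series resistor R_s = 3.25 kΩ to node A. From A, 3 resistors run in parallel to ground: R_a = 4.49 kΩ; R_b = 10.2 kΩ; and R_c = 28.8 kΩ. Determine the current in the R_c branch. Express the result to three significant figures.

Equivalent of the parallel group: R_p = 2.813 kΩ.
Node voltage V_A = V_s · R_p/(R_s + R_p) = 11.6 × 0.4640 = 5.382 V.
Branch current I = V_A/R_c = 5.382/28.8 = 0.1869 mA.
(Equivalently: I_total = 1.913 mA, then current-divider fraction G_k/ΣG = 0.09768.)

I ≈ 0.187 mA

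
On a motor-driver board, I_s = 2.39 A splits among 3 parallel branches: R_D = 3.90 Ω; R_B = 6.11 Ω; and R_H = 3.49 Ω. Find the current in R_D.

I ≈ 0.867 A

Total conductance ΣG = 1/3.90 + 1/6.11 + 1/3.49 = 0.7066 (units of 1/Ω).
By the current-divider rule, I = I_s · G_k/ΣG = 2.39 × 0.3629 = 0.8673 A.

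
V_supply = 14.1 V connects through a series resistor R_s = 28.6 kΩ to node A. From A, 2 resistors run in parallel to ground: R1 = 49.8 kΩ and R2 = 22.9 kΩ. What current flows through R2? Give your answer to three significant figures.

I ≈ 0.218 mA

Parallel bank: R_p = 1/(1/49.8 + 1/22.9) = 15.69 kΩ.
Node voltage V_A = V_supply · R_p/(R_s + R_p) = 14.1 × 0.3542 = 4.994 V.
Branch current I = V_A/R2 = 4.994/22.9 = 0.2181 mA.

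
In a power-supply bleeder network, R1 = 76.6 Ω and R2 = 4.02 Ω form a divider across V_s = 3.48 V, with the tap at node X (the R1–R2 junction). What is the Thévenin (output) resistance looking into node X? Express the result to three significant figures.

Looking into X with the source shorted: R_th = R1·R2/(R1+R2) = 76.60 × 4.02/80.62 = 3.820 Ω.

R_th ≈ 3.82 Ω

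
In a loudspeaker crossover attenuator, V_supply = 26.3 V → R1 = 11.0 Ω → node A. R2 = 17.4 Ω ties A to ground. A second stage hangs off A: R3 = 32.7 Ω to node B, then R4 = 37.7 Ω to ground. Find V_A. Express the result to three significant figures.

V_A ≈ 14.7 V

The second stage (R3 + R4 = 70.40 Ω) loads node A in parallel with R2.
R2 ‖ (R3+R4) = 13.95 Ω.
First divider: V_A = V_supply · 13.95/(11.0 + 13.95) = 14.71 V.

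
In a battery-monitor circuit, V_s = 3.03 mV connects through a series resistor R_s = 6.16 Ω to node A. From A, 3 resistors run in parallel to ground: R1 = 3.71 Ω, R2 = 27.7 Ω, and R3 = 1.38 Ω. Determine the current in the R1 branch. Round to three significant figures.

I ≈ 0.111 mA

Combine the parallel branches: R_p = (1/3.71 + 1/27.7 + 1/1.38)⁻¹ = 0.9706 Ω.
Node voltage V_A = V_s · R_p/(R_s + R_p) = 3.03 × 0.1361 = 0.4124 mV.
Branch current I = V_A/R1 = 0.4124/3.71 = 0.1112 mA.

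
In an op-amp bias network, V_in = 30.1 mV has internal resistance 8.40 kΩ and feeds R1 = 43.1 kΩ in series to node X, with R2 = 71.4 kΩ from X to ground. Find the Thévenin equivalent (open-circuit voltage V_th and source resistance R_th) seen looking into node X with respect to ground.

R1' = 8.40 + 43.1 = 51.50 kΩ (source resistance + R1).
With X open, the divider is unloaded: V_th = 30.1 × 71.4/122.9 = 17.49 mV.
Looking into X with the source shorted: R_th = R1'·R2/(R1'+R2) = 51.50 × 71.4/122.9 = 29.92 kΩ.

V_th ≈ 17.5 mV, R_th ≈ 29.9 kΩ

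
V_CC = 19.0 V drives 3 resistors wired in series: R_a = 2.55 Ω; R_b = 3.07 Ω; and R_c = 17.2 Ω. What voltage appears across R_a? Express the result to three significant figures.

V ≈ 2.12 V

Series total: ΣR = 2.55 + 3.07 + 17.2 = 22.82 Ω.
V = V_CC · R/ΣR = 19.0 × 0.1117 = 2.123 V.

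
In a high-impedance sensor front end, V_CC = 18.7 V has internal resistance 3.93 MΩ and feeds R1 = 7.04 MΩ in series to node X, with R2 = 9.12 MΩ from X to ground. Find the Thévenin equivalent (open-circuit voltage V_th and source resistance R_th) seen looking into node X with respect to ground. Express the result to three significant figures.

V_th ≈ 8.49 V, R_th ≈ 4.98 MΩ

R1' = 3.93 + 7.04 = 10.97 MΩ (source resistance + R1).
V_th is the unloaded tap voltage: V_CC · R2/(R1'+R2) = 18.7 × 0.4540 = 8.489 V.
Zeroing V_CC shorts the top of R1' to ground, so R_th = R1' ‖ R2 = 4.980 MΩ.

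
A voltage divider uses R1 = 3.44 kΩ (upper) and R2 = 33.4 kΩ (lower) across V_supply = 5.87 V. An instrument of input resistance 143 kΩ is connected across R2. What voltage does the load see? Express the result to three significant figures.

The load sits in parallel with R2, giving an effective lower resistance R2' = R2·R_L/(R2+R_L) = 27.08 kΩ.
Then V_out = V_supply · R2'/(R1 + R2') = 5.87 × 27.08/30.52 = 5.208 V.

V_out ≈ 5.21 V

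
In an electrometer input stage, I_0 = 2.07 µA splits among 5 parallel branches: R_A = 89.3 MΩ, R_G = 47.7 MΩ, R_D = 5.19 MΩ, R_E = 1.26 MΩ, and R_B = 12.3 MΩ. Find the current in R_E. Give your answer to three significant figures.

I ≈ 1.49 µA

ΣG = 1/89.3 + 1/47.7 + 1/5.19 + 1/1.26 + 1/12.3 = 1.100.
Current divider: I(R_E) = I_0 · G_k/ΣG = 2.07 × (0.7937/1.100) = 2.07 × 0.7216 = 1.494 µA.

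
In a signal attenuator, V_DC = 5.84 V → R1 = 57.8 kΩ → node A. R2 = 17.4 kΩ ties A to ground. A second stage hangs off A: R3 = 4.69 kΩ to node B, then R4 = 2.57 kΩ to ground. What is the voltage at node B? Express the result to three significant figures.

The second stage (R3 + R4 = 7.260 kΩ) loads node A in parallel with R2.
Effective lower resistance at A: R2 ‖ 7.260 = 5.123 kΩ.
V_A = 5.84 × 5.123/(57.8 + 5.123) = 0.4754 V.
Stage 2 is unloaded, so V_B = V_A · R4/(R3+R4) = 0.4754 × 2.57/7.260 = 0.1683 V.

V_B ≈ 0.168 V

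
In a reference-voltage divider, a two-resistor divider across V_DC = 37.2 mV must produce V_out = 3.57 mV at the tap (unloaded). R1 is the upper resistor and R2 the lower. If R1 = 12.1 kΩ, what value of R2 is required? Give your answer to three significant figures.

Required fraction k = V_out/V_DC = 0.09597.
R2 = R1 · 0.09597/(1 − 0.09597) = 1.284 kΩ.

R2 ≈ 1.28 kΩ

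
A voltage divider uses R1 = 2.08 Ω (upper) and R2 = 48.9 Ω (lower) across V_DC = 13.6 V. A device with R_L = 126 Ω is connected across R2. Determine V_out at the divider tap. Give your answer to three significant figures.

R2 ‖ R_L = (48.9 × 126)/(48.9 + 126) = 35.23 Ω.
Voltage divider with the loaded lower leg: V_out = 13.6 × 35.23/(2.08 + 35.23) = 13.6 × 0.9442 = 12.84 V.

V_out ≈ 12.8 V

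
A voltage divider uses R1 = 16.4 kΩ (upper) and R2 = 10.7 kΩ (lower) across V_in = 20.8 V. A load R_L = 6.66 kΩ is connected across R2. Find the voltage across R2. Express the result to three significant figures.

V_out ≈ 4.16 V

The load sits in parallel with R2, giving an effective lower resistance R2' = R2·R_L/(R2+R_L) = 4.105 kΩ.
Voltage divider with the loaded lower leg: V_out = 20.8 × 4.105/(16.4 + 4.105) = 20.8 × 0.2002 = 4.164 V.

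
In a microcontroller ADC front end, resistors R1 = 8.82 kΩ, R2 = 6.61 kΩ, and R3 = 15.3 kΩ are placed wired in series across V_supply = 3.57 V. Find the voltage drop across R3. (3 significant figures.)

Series total: ΣR = 8.82 + 6.61 + 15.3 = 30.73 kΩ.
Voltage divider: V = V_supply · (15.30 / 30.73) = 3.57 × 0.4979 = 1.777 V.

V ≈ 1.78 V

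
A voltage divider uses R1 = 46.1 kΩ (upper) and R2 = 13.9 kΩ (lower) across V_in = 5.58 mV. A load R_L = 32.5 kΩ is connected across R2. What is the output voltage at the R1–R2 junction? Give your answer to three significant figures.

The load sits in parallel with R2, giving an effective lower resistance R2' = R2·R_L/(R2+R_L) = 9.736 kΩ.
Voltage divider with the loaded lower leg: V_out = 5.58 × 9.736/(46.1 + 9.736) = 5.58 × 0.1744 = 0.9730 mV.
(Unloaded it would be 1.29 mV; the load pulls it down.)

V_out ≈ 0.973 mV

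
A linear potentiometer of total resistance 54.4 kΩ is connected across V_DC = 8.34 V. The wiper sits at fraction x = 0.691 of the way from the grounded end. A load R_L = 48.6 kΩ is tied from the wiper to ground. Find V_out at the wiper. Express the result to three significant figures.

Split the track: R_lower = x·R_p = 37.59 kΩ, R_upper = (1−x)·R_p = 16.81 kΩ.
R_L loads the lower segment: effective lower R = 21.20 kΩ.
Then V_out = V_DC · 21.20/(16.81 + 21.20) = 4.651 V.

V_out ≈ 4.65 V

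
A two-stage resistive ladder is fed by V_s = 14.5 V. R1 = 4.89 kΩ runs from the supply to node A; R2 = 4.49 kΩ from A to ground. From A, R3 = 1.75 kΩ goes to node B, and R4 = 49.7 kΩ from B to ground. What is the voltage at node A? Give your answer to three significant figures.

V_A ≈ 6.64 V

Looking into the second stage from A: R3 + R4 = 51.45 kΩ appears in parallel with R2.
Effective lower resistance at A: R2 ‖ 51.45 = 4.130 kΩ.
First divider: V_A = V_s · 4.130/(4.89 + 4.130) = 6.639 V.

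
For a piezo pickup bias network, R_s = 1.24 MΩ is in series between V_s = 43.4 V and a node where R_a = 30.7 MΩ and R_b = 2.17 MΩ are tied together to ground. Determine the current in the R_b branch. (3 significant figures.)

Equivalent of the parallel group: R_p = 2.027 MΩ.
Node voltage V_A = V_s · R_p/(R_s + R_p) = 43.4 × 0.6204 = 26.93 V.
Branch current I = V_A/R_b = 26.93/2.17 = 12.41 µA.

I ≈ 12.4 µA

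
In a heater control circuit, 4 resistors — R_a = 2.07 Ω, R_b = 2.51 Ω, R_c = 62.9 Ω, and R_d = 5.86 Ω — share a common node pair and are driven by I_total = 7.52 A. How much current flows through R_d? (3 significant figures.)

I ≈ 1.20 A

Total conductance ΣG = 1/2.07 + 1/2.51 + 1/62.9 + 1/5.86 = 1.068 (units of 1/Ω).
Current divider: I(R_d) = I_total · G_k/ΣG = 7.52 × (0.1706/1.068) = 7.52 × 0.1598 = 1.202 A.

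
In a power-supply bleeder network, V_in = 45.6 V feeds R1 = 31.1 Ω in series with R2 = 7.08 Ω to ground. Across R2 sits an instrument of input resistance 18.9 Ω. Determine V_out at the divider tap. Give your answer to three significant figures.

R2 ‖ R_L = (7.08 × 18.9)/(7.08 + 18.9) = 5.151 Ω.
Then V_out = V_in · R2'/(R1 + R2') = 45.6 × 5.151/36.25 = 6.479 V.

V_out ≈ 6.48 V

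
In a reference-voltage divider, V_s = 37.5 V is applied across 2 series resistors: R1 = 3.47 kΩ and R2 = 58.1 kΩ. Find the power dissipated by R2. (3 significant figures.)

P ≈ 21.6 mW

Series current I = V_s/ΣR = 37.5/61.57 = 0.6091 mA.
P = I²R = 0.3710 × 58.1 = 21.55 mW.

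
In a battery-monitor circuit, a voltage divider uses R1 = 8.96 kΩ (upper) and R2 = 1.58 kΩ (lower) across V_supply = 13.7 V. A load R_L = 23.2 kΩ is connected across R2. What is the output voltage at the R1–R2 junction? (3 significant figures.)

First combine the lower leg with the load: R2 ‖ R_L = 1.479 kΩ.
Now apply the divider: V_out = 13.7 × 0.1417 = 1.941 V.
(Unloaded it would be 2.05 V; the load pulls it down.)

V_out ≈ 1.94 V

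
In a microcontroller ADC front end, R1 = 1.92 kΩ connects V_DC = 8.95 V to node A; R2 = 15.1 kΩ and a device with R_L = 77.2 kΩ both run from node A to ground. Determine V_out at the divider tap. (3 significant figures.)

The load sits in parallel with R2, giving an effective lower resistance R2' = R2·R_L/(R2+R_L) = 12.63 kΩ.
Now apply the divider: V_out = 8.95 × 0.8680 = 7.769 V.
(Unloaded it would be 7.94 V; the load pulls it down.)

V_out ≈ 7.77 V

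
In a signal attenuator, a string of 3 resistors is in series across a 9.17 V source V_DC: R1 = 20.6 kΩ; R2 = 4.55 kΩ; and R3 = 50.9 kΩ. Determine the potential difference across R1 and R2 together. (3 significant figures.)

V ≈ 3.03 V

ΣR = 20.6 + 4.55 + 50.9 = 76.05 kΩ.
R_{R1..R2} = 20.6 + 4.55 = 25.15 kΩ.
V = V_DC · R/ΣR = 9.17 × 0.3307 = 3.033 V.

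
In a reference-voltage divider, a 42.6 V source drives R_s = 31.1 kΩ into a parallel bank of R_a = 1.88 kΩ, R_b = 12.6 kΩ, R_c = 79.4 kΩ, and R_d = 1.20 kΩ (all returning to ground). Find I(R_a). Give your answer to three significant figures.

Parallel bank: R_p = 1/(1/1.88 + 1/12.6 + 1/79.4 + 1/1.20) = 0.6862 kΩ.
V_A = 42.6 × 0.6862/31.79 = 0.9197 V.
Branch current I = V_A/R_a = 0.9197/1.88 = 0.4892 mA.

I ≈ 0.489 mA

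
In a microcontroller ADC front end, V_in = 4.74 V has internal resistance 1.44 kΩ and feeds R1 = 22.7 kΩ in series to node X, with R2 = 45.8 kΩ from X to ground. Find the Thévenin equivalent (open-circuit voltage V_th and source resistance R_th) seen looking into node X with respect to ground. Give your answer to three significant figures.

R1' = 1.44 + 22.7 = 24.14 kΩ (source resistance + R1).
V_th is the unloaded tap voltage: V_in · R2/(R1'+R2) = 4.74 × 0.6548 = 3.104 V.
Looking into X with the source shorted: R_th = R1'·R2/(R1'+R2) = 24.14 × 45.8/69.94 = 15.81 kΩ.

V_th ≈ 3.10 V, R_th ≈ 15.8 kΩ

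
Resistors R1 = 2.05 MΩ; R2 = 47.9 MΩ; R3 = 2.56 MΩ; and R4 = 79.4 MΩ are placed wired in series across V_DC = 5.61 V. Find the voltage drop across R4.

V ≈ 3.38 V

Series total: ΣR = 2.05 + 47.9 + 2.56 + 79.4 = 131.9 MΩ.
By the voltage-divider rule, V = 5.61 × 79.40/131.9 = 3.377 V.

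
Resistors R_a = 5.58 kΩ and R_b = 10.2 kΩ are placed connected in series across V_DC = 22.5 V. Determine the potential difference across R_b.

V ≈ 14.5 V

ΣR = 5.58 + 10.2 = 15.78 kΩ.
Voltage divider: V = V_DC · (10.20 / 15.78) = 22.5 × 0.6464 = 14.54 V.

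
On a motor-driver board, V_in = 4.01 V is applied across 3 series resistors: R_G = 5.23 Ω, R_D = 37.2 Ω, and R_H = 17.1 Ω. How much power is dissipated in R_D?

Series current I = V_in/ΣR = 4.01/59.53 = 0.06736 A.
V(R_D) = I·R = 2.506 V; P = V·I = 2.506 × 0.06736 = 0.1688 W.

P ≈ 0.169 W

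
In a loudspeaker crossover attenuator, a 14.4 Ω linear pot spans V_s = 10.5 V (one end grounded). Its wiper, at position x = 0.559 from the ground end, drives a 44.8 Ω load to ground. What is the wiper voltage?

Lower segment x·R_p = 8.050 Ω; upper segment (1−x)·R_p = 6.350 Ω.
(x·R_p) ‖ R_L = 6.824 Ω.
Loaded-divider output: V_out = 10.5 × 0.5180 = 5.439 V.

V_out ≈ 5.44 V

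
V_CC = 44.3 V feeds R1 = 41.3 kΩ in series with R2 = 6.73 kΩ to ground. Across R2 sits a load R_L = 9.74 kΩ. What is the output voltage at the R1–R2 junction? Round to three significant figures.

V_out ≈ 3.89 V

First combine the lower leg with the load: R2 ‖ R_L = 3.980 kΩ.
Voltage divider with the loaded lower leg: V_out = 44.3 × 3.980/(41.3 + 3.980) = 44.3 × 0.08790 = 3.894 V.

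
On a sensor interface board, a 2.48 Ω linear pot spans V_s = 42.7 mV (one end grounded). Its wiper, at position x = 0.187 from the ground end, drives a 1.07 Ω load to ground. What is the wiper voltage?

V_out ≈ 5.90 mV

The pot divides into 2.016 Ω above the wiper and 0.4638 Ω below.
(x·R_p) ‖ R_L = 0.3235 Ω.
V_out = 42.7 × 0.3235/(2.016 + 0.3235) = 5.904 mV.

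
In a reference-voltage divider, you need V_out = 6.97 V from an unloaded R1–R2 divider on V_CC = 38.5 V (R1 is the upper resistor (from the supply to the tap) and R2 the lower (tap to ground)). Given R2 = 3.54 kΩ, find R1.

The divider ratio is R2/(R1+R2) = 6.97/38.5 = 0.1810.
R1 = R2·(1/k − 1) = 3.54 × 4.524 = 16.01 kΩ.

R1 ≈ 16.0 kΩ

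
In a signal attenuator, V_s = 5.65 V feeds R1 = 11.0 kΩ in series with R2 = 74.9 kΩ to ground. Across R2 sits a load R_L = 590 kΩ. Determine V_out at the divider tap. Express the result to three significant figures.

V_out ≈ 4.85 V

First combine the lower leg with the load: R2 ‖ R_L = 66.46 kΩ.
Then V_out = V_s · R2'/(R1 + R2') = 5.65 × 66.46/77.46 = 4.848 V.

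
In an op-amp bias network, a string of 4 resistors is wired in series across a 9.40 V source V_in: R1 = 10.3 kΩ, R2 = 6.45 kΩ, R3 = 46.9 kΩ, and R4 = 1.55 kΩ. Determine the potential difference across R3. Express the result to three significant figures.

Series total: ΣR = 10.3 + 6.45 + 46.9 + 1.55 = 65.20 kΩ.
By the voltage-divider rule, V = 9.40 × 46.90/65.20 = 6.762 V.

V ≈ 6.76 V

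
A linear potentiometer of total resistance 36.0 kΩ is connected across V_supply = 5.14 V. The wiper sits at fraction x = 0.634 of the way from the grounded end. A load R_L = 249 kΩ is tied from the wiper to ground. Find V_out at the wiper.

Split the track: R_lower = x·R_p = 22.82 kΩ, R_upper = (1−x)·R_p = 13.18 kΩ.
(x·R_p) ‖ R_L = 20.91 kΩ.
Loaded-divider output: V_out = 5.14 × 0.6134 = 3.153 V.

V_out ≈ 3.15 V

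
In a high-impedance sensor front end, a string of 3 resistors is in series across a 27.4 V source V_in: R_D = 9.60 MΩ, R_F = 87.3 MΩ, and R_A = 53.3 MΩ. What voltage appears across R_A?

Total series resistance ΣR = 9.60 + 87.3 + 53.3 = 150.2 MΩ.
By the voltage-divider rule, V = 27.4 × 53.30/150.2 = 9.723 V.

V ≈ 9.72 V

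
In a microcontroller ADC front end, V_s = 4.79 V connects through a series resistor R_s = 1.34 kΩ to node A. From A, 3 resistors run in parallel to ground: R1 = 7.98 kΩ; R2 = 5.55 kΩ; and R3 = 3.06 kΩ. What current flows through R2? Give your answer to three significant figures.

Combine the parallel branches: R_p = (1/7.98 + 1/5.55 + 1/3.06)⁻¹ = 1.582 kΩ.
V_A = 4.79 × 1.582/2.922 = 2.593 V.
I(R2) = V_A / R2 = 2.593/5.55 = 0.4672 mA.

I ≈ 0.467 mA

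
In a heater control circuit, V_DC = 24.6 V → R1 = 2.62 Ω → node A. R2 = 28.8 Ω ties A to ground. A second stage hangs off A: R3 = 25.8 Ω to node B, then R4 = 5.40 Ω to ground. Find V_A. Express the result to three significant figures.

Node A sees R2 in parallel with the series input of stage 2, R3 + R4 = 31.20 Ω.
R2 ‖ (R3+R4) = 14.98 Ω.
First divider: V_A = V_DC · 14.98/(2.62 + 14.98) = 20.94 V.

V_A ≈ 20.9 V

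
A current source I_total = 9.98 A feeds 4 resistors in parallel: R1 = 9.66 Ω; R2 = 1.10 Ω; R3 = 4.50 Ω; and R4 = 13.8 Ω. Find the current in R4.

ΣG = 1/9.66 + 1/1.10 + 1/4.50 + 1/13.8 = 1.307.
By the current-divider rule, I = I_total · G_k/ΣG = 9.98 × 0.05543 = 0.5532 A.

I ≈ 0.553 A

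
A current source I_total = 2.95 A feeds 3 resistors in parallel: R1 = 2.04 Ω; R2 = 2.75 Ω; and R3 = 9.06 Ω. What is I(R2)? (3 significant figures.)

I ≈ 1.11 A

Total conductance ΣG = 1/2.04 + 1/2.75 + 1/9.06 = 0.9642 (units of 1/Ω).
R2 takes the fraction G_k/ΣG = 0.3636/0.9642 = 0.3771, so I = 2.95 × 0.3771 = 1.113 A.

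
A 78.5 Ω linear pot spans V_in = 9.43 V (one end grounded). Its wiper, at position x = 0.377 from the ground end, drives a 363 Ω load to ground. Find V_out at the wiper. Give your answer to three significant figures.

Split the track: R_lower = x·R_p = 29.59 Ω, R_upper = (1−x)·R_p = 48.91 Ω.
(x·R_p) ‖ R_L = 27.36 Ω.
Loaded-divider output: V_out = 9.43 × 0.3588 = 3.383 V.

V_out ≈ 3.38 V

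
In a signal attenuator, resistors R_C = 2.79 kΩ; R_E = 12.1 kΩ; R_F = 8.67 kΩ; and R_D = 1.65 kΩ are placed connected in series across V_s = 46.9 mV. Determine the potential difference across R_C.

Series total: ΣR = 2.79 + 12.1 + 8.67 + 1.65 = 25.21 kΩ.
Voltage divider: V = V_s · (2.790 / 25.21) = 46.9 × 0.1107 = 5.190 mV.

V ≈ 5.19 mV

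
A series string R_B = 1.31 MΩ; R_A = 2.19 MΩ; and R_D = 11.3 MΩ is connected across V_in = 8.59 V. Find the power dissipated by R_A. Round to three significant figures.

P ≈ 0.738 µW

The common current is I = 8.59/14.80 = 0.5804 µA.
V(R_A) = I·R = 1.271 V; P = V·I = 1.271 × 0.5804 = 0.7377 µW.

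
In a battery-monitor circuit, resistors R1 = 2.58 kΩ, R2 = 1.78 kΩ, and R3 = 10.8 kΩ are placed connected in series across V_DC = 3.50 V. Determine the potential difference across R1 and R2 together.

Total series resistance ΣR = 2.58 + 1.78 + 10.8 = 15.16 kΩ.
R_{R1..R2} = 2.58 + 1.78 = 4.360 kΩ.
By the voltage-divider rule, V = 3.50 × 4.360/15.16 = 1.007 V.

V ≈ 1.01 V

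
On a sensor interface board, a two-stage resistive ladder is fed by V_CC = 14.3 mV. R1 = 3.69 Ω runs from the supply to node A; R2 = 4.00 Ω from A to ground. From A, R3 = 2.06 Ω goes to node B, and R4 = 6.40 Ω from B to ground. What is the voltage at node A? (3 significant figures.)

V_A ≈ 6.06 mV

The second stage (R3 + R4 = 8.460 Ω) loads node A in parallel with R2.
R2 ‖ (R3+R4) = 2.716 Ω.
First divider: V_A = V_CC · 2.716/(3.69 + 2.716) = 6.063 mV.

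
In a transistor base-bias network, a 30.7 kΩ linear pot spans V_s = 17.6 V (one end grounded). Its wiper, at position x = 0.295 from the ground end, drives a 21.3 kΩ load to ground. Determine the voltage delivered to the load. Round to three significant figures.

V_out ≈ 3.99 V

Split the track: R_lower = x·R_p = 9.056 kΩ, R_upper = (1−x)·R_p = 21.64 kΩ.
Lower segment in parallel with the load: 9.056 ‖ 21.3 = 6.355 kΩ.
Loaded-divider output: V_out = 17.6 × 0.2270 = 3.995 V.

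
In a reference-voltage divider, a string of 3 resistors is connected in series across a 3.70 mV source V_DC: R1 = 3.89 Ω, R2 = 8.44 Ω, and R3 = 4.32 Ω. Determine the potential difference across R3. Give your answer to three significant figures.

Series total: ΣR = 3.89 + 8.44 + 4.32 = 16.65 Ω.
Voltage divider: V = V_DC · (4.320 / 16.65) = 3.70 × 0.2595 = 0.9600 mV.

V ≈ 0.960 mV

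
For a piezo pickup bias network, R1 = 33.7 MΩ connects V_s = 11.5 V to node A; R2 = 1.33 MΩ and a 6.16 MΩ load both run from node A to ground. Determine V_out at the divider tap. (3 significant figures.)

R2 ‖ R_L = (1.33 × 6.16)/(1.33 + 6.16) = 1.094 MΩ.
Now apply the divider: V_out = 11.5 × 0.03144 = 0.3615 V.

V_out ≈ 0.362 V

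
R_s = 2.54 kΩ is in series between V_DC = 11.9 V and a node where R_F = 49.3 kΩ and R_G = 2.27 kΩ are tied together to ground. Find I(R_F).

Equivalent of the parallel group: R_p = 2.170 kΩ.
Node voltage V_A = V_DC · R_p/(R_s + R_p) = 11.9 × 0.4607 = 5.483 V.
I(R_F) = V_A / R_F = 5.483/49.3 = 0.1112 mA.
(Check via current divider: I_total = 2.526 mA; share G_k/ΣG = 0.04402 → same result.)

I ≈ 0.111 mA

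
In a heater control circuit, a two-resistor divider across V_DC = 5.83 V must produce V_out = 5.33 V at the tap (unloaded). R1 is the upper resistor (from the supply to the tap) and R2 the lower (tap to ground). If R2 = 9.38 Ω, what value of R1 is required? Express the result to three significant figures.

V_out/V_DC = R2/(R1+R2) = 0.9142.
R1 = R2·(1/k − 1) = 9.38 × 0.09381 = 0.8799 Ω.

R1 ≈ 0.880 Ω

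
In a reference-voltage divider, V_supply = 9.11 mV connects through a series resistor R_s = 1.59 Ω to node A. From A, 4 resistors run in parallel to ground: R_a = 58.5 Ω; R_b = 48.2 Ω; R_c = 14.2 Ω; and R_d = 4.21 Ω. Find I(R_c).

I ≈ 0.414 mA

Equivalent of the parallel group: R_p = 2.892 Ω.
V_A = 9.11 × 2.892/4.482 = 5.878 mV.
Branch current I = V_A/R_c = 5.878/14.2 = 0.4140 mA.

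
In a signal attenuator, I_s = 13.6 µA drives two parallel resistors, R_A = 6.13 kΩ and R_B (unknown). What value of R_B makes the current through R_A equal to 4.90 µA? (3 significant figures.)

R_B ≈ 3.45 kΩ

In a two-way split, I_A/I_s = R_B/(R_A + R_B).
4.90/13.6 = R_B/(R_A + R_B) → R_B = R_A · (0.3603)/(1 − 0.3603) = 6.13 × 0.5632 = 3.453 kΩ.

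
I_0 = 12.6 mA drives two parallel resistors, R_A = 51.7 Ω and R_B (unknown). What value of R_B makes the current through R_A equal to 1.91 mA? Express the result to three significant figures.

R_B ≈ 9.24 Ω

In a two-way split, I_A/I_0 = R_B/(R_A + R_B).
With f = 0.1516, R_B = R_A · f/(1−f) = 51.7 × 0.1787 = 9.237 Ω.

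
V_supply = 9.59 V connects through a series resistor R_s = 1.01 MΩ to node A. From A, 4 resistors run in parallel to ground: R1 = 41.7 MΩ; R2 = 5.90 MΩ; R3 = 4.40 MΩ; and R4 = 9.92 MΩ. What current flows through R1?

Equivalent of the parallel group: R_p = 1.917 MΩ.
V_A = 9.59 × 1.917/2.927 = 6.281 V.
Branch current I = V_A/R1 = 6.281/41.7 = 0.1506 µA.

I ≈ 0.151 µA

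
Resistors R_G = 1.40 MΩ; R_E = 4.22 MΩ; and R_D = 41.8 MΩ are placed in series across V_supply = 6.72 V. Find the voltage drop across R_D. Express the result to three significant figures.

Series total: ΣR = 1.40 + 4.22 + 41.8 = 47.42 MΩ.
By the voltage-divider rule, V = 6.72 × 41.80/47.42 = 5.924 V.

V ≈ 5.92 V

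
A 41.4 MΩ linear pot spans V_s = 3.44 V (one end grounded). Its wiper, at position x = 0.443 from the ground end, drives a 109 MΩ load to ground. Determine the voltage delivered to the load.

The pot divides into 23.06 MΩ above the wiper and 18.34 MΩ below.
Lower segment in parallel with the load: 18.34 ‖ 109 = 15.70 MΩ.
Then V_out = V_s · 15.70/(23.06 + 15.70) = 1.393 V.
(Unloaded: V_out = x·V_s = 1.52 V.)

V_out ≈ 1.39 V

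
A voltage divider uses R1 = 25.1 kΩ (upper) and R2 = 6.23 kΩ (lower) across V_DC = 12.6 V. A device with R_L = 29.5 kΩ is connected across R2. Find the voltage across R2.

V_out ≈ 2.14 V

R2 ‖ R_L = (6.23 × 29.5)/(6.23 + 29.5) = 5.144 kΩ.
Voltage divider with the loaded lower leg: V_out = 12.6 × 5.144/(25.1 + 5.144) = 12.6 × 0.1701 = 2.143 V.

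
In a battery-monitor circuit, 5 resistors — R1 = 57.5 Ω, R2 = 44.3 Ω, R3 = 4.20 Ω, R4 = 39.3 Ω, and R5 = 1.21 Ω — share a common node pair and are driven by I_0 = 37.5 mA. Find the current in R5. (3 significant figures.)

I ≈ 27.4 mA

Total conductance ΣG = 1/57.5 + 1/44.3 + 1/4.20 + 1/39.3 + 1/1.21 = 1.130 (units of 1/Ω).
By the current-divider rule, I = I_0 · G_k/ΣG = 37.5 × 0.7314 = 27.43 mA.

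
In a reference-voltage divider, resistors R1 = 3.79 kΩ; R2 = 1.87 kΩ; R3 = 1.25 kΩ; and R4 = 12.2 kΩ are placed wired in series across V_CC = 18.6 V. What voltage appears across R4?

Series total: ΣR = 3.79 + 1.87 + 1.25 + 12.2 = 19.11 kΩ.
Voltage divider: V = V_CC · (12.20 / 19.11) = 18.6 × 0.6384 = 11.87 V.

V ≈ 11.9 V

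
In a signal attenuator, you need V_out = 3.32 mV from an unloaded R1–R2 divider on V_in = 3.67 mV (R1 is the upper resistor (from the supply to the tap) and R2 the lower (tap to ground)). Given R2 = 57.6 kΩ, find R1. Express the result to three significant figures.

R1 ≈ 6.07 kΩ

V_out/V_in = R2/(R1+R2) = 0.9046.
R1 = R2·(1/k − 1) = 57.6 × 0.1054 = 6.072 kΩ.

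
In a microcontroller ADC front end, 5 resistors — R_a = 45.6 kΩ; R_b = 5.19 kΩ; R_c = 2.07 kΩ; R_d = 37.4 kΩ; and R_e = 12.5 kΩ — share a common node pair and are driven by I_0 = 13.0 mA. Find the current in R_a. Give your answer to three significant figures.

Total conductance ΣG = 1/45.6 + 1/5.19 + 1/2.07 + 1/37.4 + 1/12.5 = 0.8044 (units of 1/kΩ).
R_a takes the fraction G_k/ΣG = 0.02193/0.8044 = 0.02726, so I = 13.0 × 0.02726 = 0.3544 mA.

I ≈ 0.354 mA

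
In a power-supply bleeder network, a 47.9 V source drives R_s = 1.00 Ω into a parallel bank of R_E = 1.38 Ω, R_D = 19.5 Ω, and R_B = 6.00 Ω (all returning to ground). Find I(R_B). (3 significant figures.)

Combine the parallel branches: R_p = (1/1.38 + 1/19.5 + 1/6.00)⁻¹ = 1.061 Ω.
V_A = 47.9 × 1.061/2.061 = 24.66 V.
I(R_B) = V_A / R_B = 24.66/6.00 = 4.110 A.
(Equivalently: I_total = 23.24 A, then current-divider fraction G_k/ΣG = 0.1768.)

I ≈ 4.11 A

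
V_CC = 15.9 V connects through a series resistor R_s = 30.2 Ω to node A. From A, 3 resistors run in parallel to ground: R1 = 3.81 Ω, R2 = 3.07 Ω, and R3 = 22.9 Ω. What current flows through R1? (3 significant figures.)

I ≈ 0.208 A

Combine the parallel branches: R_p = (1/3.81 + 1/3.07 + 1/22.9)⁻¹ = 1.583 Ω.
V_A by voltage divider: V_A = 15.9 × 1.583/(30.2 + 1.583) = 0.7917 V.
Branch current I = V_A/R1 = 0.7917/3.81 = 0.2078 A.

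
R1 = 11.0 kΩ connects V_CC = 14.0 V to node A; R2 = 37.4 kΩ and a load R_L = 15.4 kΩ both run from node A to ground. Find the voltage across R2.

V_out ≈ 6.97 V

R2 ‖ R_L = (37.4 × 15.4)/(37.4 + 15.4) = 10.91 kΩ.
Now apply the divider: V_out = 14.0 × 0.4979 = 6.971 V.
(Unloaded it would be 10.8 V; the load pulls it down.)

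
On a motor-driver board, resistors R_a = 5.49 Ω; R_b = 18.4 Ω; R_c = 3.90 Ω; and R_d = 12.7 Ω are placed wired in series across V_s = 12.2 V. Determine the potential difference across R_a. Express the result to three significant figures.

Total series resistance ΣR = 5.49 + 18.4 + 3.90 + 12.7 = 40.49 Ω.
V = V_s · R/ΣR = 12.2 × 0.1356 = 1.654 V.

V ≈ 1.65 V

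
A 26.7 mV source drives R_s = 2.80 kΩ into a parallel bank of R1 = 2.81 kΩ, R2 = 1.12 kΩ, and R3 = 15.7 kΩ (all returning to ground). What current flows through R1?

I ≈ 2.03 µA

Parallel bank: R_p = 1/(1/2.81 + 1/1.12 + 1/15.7) = 0.7619 kΩ.
V_A by voltage divider: V_A = 26.7 × 0.7619/(2.80 + 0.7619) = 5.711 mV.
Branch current I = V_A/R1 = 5.711/2.81 = 2.033 µA.
(Equivalently: I_total = 7.496 µA, then current-divider fraction G_k/ΣG = 0.2712.)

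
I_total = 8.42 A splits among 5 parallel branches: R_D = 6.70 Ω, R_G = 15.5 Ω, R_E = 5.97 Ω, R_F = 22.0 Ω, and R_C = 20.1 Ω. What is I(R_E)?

I ≈ 2.96 A

Conductances: ΣG = 1/6.70 + 1/15.5 + 1/5.97 + 1/22.0 + 1/20.1 = 0.4765 (1/Ω).
By the current-divider rule, I = I_total · G_k/ΣG = 8.42 × 0.3515 = 2.960 A.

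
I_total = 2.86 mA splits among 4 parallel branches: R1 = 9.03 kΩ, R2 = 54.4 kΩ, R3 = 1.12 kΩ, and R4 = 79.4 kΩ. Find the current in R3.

Conductances: ΣG = 1/9.03 + 1/54.4 + 1/1.12 + 1/79.4 = 1.035 (1/kΩ).
By the current-divider rule, I = I_total · G_k/ΣG = 2.86 × 0.8630 = 2.468 mA.

I ≈ 2.47 mA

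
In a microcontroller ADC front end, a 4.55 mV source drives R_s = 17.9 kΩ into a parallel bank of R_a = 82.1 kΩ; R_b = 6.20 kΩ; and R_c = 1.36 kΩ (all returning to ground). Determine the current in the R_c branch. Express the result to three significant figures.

Combine the parallel branches: R_p = (1/82.1 + 1/6.20 + 1/1.36)⁻¹ = 1.100 kΩ.
V_A by voltage divider: V_A = 4.55 × 1.100/(17.9 + 1.100) = 0.2635 mV.
I(R_c) = V_A / R_c = 0.2635/1.36 = 0.1938 µA.

I ≈ 0.194 µA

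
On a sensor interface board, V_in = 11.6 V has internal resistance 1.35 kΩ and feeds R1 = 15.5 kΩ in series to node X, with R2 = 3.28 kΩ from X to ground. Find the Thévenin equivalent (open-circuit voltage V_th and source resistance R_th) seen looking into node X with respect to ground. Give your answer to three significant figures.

R1' = 1.35 + 15.5 = 16.85 kΩ (source resistance + R1).
Open-circuit (no load on X): V_th = V_in · R2/(R1' + R2) = 11.6 × 3.28/(16.85 + 3.28) = 1.890 V.
Looking into X with the source shorted: R_th = R1'·R2/(R1'+R2) = 16.85 × 3.28/20.13 = 2.746 kΩ.

V_th ≈ 1.89 V, R_th ≈ 2.75 kΩ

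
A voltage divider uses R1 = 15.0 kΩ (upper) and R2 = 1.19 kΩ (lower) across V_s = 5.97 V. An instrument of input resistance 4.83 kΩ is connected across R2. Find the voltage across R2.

V_out ≈ 0.357 V

The load sits in parallel with R2, giving an effective lower resistance R2' = R2·R_L/(R2+R_L) = 0.9548 kΩ.
Then V_out = V_s · R2'/(R1 + R2') = 5.97 × 0.9548/15.95 = 0.3573 V.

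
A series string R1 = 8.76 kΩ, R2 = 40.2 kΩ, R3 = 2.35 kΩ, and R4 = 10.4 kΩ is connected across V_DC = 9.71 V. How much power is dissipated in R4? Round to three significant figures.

P ≈ 0.257 mW

The common current is I = 9.71/61.71 = 0.1573 mA.
P(R4) = I²·R4 = (0.1573)² × 10.4 = 0.2575 mW.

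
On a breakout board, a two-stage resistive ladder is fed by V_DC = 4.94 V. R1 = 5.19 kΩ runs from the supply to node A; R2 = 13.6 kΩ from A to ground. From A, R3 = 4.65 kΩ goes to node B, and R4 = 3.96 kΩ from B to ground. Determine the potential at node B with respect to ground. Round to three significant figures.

Node A sees R2 in parallel with the series input of stage 2, R3 + R4 = 8.610 kΩ.
Effective lower resistance at A: R2 ‖ 8.610 = 5.272 kΩ.
V_A = 4.94 × 5.272/(5.19 + 5.272) = 2.489 V.
Stage 2 is unloaded, so V_B = V_A · R4/(R3+R4) = 2.489 × 3.96/8.610 = 1.145 V.

V_B ≈ 1.14 V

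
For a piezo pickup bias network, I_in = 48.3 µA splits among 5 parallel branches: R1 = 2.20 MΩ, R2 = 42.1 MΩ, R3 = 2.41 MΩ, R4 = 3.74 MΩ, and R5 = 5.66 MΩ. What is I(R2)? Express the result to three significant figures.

Conductances: ΣG = 1/2.20 + 1/42.1 + 1/2.41 + 1/3.74 + 1/5.66 = 1.337 (1/MΩ).
By the current-divider rule, I = I_in · G_k/ΣG = 48.3 × 0.01776 = 0.8579 µA.

I ≈ 0.858 µA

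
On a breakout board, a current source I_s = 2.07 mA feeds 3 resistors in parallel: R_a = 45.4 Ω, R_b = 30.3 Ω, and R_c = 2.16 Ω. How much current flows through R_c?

I ≈ 1.85 mA

ΣG = 1/45.4 + 1/30.3 + 1/2.16 = 0.5180.
R_c takes the fraction G_k/ΣG = 0.4630/0.5180 = 0.8938, so I = 2.07 × 0.8938 = 1.850 mA.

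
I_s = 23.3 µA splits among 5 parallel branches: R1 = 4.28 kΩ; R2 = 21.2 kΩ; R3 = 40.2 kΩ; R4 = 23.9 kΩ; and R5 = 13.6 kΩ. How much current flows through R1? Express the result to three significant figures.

Conductances: ΣG = 1/4.28 + 1/21.2 + 1/40.2 + 1/23.9 + 1/13.6 = 0.4211 (1/kΩ).
R1 takes the fraction G_k/ΣG = 0.2336/0.4211 = 0.5549, so I = 23.3 × 0.5549 = 12.93 µA.

I ≈ 12.9 µA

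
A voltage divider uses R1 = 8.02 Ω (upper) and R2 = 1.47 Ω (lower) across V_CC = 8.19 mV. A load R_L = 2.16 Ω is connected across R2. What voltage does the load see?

V_out ≈ 0.805 mV

First combine the lower leg with the load: R2 ‖ R_L = 0.8747 Ω.
Now apply the divider: V_out = 8.19 × 0.09834 = 0.8054 mV.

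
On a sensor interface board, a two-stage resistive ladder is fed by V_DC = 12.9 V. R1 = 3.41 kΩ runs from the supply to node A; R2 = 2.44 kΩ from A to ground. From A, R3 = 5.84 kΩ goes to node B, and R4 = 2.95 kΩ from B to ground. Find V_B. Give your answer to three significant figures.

Node A sees R2 in parallel with the series input of stage 2, R3 + R4 = 8.790 kΩ.
R2 ‖ (R3+R4) = 1.910 kΩ.
First divider: V_A = V_DC · 1.910/(3.41 + 1.910) = 4.631 V.
V_B = V_A × 0.3356 = 1.554 V.

V_B ≈ 1.55 V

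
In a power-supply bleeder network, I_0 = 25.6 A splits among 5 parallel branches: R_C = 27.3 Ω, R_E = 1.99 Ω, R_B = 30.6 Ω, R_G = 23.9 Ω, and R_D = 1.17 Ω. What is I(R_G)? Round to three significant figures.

Conductances: ΣG = 1/27.3 + 1/1.99 + 1/30.6 + 1/23.9 + 1/1.17 = 1.468 (1/Ω).
Current divider: I(R_G) = I_0 · G_k/ΣG = 25.6 × (0.04184/1.468) = 25.6 × 0.02849 = 0.7295 A.

I ≈ 0.729 A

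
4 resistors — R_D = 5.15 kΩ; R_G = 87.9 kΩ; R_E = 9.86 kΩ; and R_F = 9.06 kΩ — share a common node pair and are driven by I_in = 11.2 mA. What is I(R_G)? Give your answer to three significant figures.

I ≈ 0.305 mA

Conductances: ΣG = 1/5.15 + 1/87.9 + 1/9.86 + 1/9.06 = 0.4173 (1/kΩ).
By the current-divider rule, I = I_in · G_k/ΣG = 11.2 × 0.02726 = 0.3053 mA.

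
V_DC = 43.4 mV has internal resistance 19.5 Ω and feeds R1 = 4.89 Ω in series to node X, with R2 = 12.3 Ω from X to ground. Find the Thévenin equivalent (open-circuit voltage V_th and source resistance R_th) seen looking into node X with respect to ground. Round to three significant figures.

R1' = 19.5 + 4.89 = 24.39 Ω (source resistance + R1).
V_th is the unloaded tap voltage: V_DC · R2/(R1'+R2) = 43.4 × 0.3352 = 14.55 mV.
Zeroing V_DC shorts the top of R1' to ground, so R_th = R1' ‖ R2 = 8.177 Ω.

V_th ≈ 14.5 mV, R_th ≈ 8.18 Ω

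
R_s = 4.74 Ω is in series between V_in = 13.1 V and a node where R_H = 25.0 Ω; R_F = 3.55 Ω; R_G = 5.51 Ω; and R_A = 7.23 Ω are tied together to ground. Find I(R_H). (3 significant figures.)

I ≈ 0.130 A

Combine the parallel branches: R_p = (1/25.0 + 1/3.55 + 1/5.51 + 1/7.23)⁻¹ = 1.559 Ω.
V_A = 13.1 × 1.559/6.299 = 3.242 V.
I(R_H) = V_A / R_H = 3.242/25.0 = 0.1297 A.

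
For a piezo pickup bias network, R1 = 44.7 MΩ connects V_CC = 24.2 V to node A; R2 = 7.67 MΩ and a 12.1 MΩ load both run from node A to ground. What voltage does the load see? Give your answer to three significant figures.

V_out ≈ 2.30 V

First combine the lower leg with the load: R2 ‖ R_L = 4.694 MΩ.
Voltage divider with the loaded lower leg: V_out = 24.2 × 4.694/(44.7 + 4.694) = 24.2 × 0.09504 = 2.300 V.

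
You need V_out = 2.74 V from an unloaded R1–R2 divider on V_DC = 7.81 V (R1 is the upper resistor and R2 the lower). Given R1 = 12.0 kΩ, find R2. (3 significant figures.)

Required fraction k = V_out/V_DC = 0.3508.
So R2 = R1 · V_out/(V_DC − V_out) = 12.0 × 2.74/(7.81 − 2.74) = 12.0 × 0.5404 = 6.485 kΩ.

R2 ≈ 6.49 kΩ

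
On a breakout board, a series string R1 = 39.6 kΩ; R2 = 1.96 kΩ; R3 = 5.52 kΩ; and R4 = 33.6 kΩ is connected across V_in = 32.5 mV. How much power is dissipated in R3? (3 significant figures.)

P ≈ 0.896 nW

ΣR = 80.68 kΩ → I = 32.5/80.68 = 0.4028 µA.
P = I²R = 0.1623 × 5.52 = 0.8957 nW.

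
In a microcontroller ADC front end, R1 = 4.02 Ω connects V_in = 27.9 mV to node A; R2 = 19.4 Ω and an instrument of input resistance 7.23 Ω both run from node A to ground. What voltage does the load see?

The load sits in parallel with R2, giving an effective lower resistance R2' = R2·R_L/(R2+R_L) = 5.267 Ω.
Voltage divider with the loaded lower leg: V_out = 27.9 × 5.267/(4.02 + 5.267) = 27.9 × 0.5671 = 15.82 mV.

V_out ≈ 15.8 mV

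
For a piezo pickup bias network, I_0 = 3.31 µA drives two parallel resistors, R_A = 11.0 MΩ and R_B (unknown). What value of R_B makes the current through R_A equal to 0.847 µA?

R_B ≈ 3.78 MΩ

Two-branch current divider: I_A = I_0 · R_B/(R_A + R_B).
0.847/3.31 = R_B/(R_A + R_B) → R_B = R_A · (0.2559)/(1 − 0.2559) = 11.0 × 0.3439 = 3.783 MΩ.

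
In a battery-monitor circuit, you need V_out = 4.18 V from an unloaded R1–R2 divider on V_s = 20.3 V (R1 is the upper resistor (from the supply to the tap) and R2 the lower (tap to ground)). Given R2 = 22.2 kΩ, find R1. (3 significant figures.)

V_out/V_s = R2/(R1+R2) = 0.2059.
So R1 = R2 · (V_s/V_out − 1) = 22.2 × (20.3/4.18 − 1) = 22.2 × 3.856 = 85.61 kΩ.

R1 ≈ 85.6 kΩ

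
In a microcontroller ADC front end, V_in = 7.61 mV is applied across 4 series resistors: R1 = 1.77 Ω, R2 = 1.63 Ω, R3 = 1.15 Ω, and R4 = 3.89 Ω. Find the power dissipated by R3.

P ≈ 0.935 µW

ΣR = 8.440 Ω → I = 7.61/8.440 = 0.9017 mA.
P = I²R = 0.8130 × 1.15 = 0.9349 µW.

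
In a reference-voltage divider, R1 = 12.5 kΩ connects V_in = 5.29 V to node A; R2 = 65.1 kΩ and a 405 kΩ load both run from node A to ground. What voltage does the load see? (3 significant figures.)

V_out ≈ 4.33 V

R2 ‖ R_L = (65.1 × 405)/(65.1 + 405) = 56.08 kΩ.
Then V_out = V_in · R2'/(R1 + R2') = 5.29 × 56.08/68.58 = 4.326 V.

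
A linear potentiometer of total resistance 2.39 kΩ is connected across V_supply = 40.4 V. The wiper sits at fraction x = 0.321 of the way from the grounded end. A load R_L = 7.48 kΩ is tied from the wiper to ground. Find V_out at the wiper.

V_out ≈ 12.1 V

Split the track: R_lower = x·R_p = 0.7672 kΩ, R_upper = (1−x)·R_p = 1.623 kΩ.
(x·R_p) ‖ R_L = 0.6958 kΩ.
Then V_out = V_supply · 0.6958/(1.623 + 0.6958) = 12.12 V.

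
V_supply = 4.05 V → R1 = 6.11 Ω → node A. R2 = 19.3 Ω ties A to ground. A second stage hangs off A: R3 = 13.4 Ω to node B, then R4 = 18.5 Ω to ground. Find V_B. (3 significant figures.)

V_B ≈ 1.56 V

Looking into the second stage from A: R3 + R4 = 31.90 Ω appears in parallel with R2.
R2 ‖ (R3+R4) = 12.02 Ω.
So V_A = 4.05 × 0.6631 = 2.685 V.
Then the unloaded second divider: V_B = V_A × R4/(R3+R4) = 2.685 × 0.5799 = 1.557 V.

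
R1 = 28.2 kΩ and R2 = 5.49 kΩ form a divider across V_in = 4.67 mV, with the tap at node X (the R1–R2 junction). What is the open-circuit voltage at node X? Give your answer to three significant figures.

Open-circuit (no load on X): V_th = V_in · R2/(R1 + R2) = 4.67 × 5.49/(28.20 + 5.49) = 0.7610 mV.

V_th ≈ 0.761 mV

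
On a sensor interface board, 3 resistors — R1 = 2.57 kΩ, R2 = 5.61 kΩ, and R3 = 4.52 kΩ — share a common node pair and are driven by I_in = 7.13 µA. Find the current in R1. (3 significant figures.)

I ≈ 3.52 µA

ΣG = 1/2.57 + 1/5.61 + 1/4.52 = 0.7886.
By the current-divider rule, I = I_in · G_k/ΣG = 7.13 × 0.4934 = 3.518 µA.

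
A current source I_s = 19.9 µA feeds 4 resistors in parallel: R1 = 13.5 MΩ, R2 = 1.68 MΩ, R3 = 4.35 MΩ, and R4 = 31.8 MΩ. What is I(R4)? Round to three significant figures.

Conductances: ΣG = 1/13.5 + 1/1.68 + 1/4.35 + 1/31.8 = 0.9306 (1/MΩ).
R4 takes the fraction G_k/ΣG = 0.03145/0.9306 = 0.03379, so I = 19.9 × 0.03379 = 0.6724 µA.

I ≈ 0.672 µA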